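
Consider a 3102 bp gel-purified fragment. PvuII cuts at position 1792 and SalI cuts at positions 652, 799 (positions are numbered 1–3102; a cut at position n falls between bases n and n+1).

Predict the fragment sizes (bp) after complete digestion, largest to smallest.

Combined cut positions (sorted): 652, 799, 1792.
Linear molecule, 3 cuts → 4 fragments:
  652 − 0 = 652 bp
  799 − 652 = 147 bp
  1792 − 799 = 993 bp
  3102 − 1792 = 1310 bp
Sorted largest to smallest: 1310, 993, 652, 147 bp.

1310, 993, 652, 147 bp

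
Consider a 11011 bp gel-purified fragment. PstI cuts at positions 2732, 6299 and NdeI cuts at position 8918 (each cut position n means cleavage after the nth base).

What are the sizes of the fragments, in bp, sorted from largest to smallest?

Combined cut positions (sorted): 2732, 6299, 8918.
Linear molecule, 3 cuts → 4 fragments:
  2732 − 0 = 2732 bp
  6299 − 2732 = 3567 bp
  8918 − 6299 = 2619 bp
  11011 − 8918 = 2093 bp
Sorted largest to smallest: 3567, 2732, 2619, 2093 bp.

3567, 2732, 2619, 2093 bp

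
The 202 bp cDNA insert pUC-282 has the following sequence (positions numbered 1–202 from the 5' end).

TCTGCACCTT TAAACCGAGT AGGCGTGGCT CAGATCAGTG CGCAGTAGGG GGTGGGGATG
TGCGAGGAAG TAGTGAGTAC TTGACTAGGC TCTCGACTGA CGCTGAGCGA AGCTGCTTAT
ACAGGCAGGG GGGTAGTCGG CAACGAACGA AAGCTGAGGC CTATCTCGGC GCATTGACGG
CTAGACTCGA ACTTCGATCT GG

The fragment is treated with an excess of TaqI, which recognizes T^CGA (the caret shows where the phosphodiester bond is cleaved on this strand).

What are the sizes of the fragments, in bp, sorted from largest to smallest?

TaqI sites (TCGA) start at positions 93, 187, 194.
TaqI cuts after the first base of each site, so after positions 93, 187, 194.
Linear molecule, 3 cuts → 4 fragments:
  1–93 → 93 bp
  94–187 → 94 bp
  188–194 → 7 bp
  195–202 → 8 bp
Sorted largest to smallest: 94, 93, 8, 7 bp.

94, 93, 8, 7 bp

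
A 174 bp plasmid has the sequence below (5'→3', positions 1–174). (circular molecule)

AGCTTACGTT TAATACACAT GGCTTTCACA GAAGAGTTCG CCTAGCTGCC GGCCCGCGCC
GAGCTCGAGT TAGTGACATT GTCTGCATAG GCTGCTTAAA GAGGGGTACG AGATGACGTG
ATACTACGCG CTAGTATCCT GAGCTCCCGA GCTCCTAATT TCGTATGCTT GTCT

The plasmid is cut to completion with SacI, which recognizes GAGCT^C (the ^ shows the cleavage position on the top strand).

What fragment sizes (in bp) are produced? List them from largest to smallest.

86, 80, 8 bp

SacI sites (GAGCTC) start at positions 61, 141, 149.
SacI cuts after base 5 of each site (before the last base), so after positions 65, 145, 153.
Circular molecule, 3 cuts → 3 fragments:
  66–145 → 80 bp
  146–153 → 8 bp
  154–174 then 1–65 → 21 + 65 = 86 bp
Sorted largest to smallest: 86, 80, 8 bp.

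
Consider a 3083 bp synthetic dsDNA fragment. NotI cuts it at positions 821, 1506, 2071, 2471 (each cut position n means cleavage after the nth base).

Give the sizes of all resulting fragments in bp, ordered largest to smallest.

821, 685, 612, 565, 400 bp

Linear molecule, 4 cuts → 5 fragments:
  821 − 0 = 821 bp
  1506 − 821 = 685 bp
  2071 − 1506 = 565 bp
  2471 − 2071 = 400 bp
  3083 − 2471 = 612 bp
Sorted largest to smallest: 821, 685, 612, 565, 400 bp.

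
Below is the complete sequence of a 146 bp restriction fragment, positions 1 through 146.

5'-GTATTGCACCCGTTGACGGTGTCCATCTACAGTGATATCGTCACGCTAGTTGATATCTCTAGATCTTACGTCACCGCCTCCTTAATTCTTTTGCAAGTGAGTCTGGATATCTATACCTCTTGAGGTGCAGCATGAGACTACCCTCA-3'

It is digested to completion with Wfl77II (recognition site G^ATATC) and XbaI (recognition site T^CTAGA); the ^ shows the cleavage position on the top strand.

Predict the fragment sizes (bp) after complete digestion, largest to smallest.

48, 40, 34, 18, 6 bp

Wfl77II sites (GATATC) start at positions 34, 52, 106.
Wfl77II cuts after the first base of each site, so after positions 34, 52, 106.
The XbaI site (TCTAGA) starts at position 58.
XbaI cuts after the first base of each site, so after position 58.
Combined cut positions: 34, 52, 58, 106.
Linear molecule, 4 cuts → 5 fragments:
  1–34 → 34 bp
  35–52 → 18 bp
  53–58 → 6 bp
  59–106 → 48 bp
  107–146 → 40 bp
Sorted largest to smallest: 48, 40, 34, 18, 6 bp.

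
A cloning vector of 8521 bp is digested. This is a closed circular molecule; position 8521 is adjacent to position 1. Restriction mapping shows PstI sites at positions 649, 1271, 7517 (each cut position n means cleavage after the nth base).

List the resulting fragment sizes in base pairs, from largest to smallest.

6246, 1653, 622 bp

Circular molecule, 3 cuts → 3 fragments:
  1271 − 649 = 622 bp
  7517 − 1271 = 6246 bp
  wrap: 8521 − 7517 + 649 = 1653 bp
Sorted largest to smallest: 6246, 1653, 622 bp.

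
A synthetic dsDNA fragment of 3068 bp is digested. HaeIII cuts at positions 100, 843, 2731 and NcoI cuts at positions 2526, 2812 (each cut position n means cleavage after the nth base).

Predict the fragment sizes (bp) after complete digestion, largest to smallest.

1683, 743, 256, 205, 100, 81 bp

Combined cut positions (sorted): 100, 843, 2526, 2731, 2812.
Linear molecule, 5 cuts → 6 fragments:
  100 − 0 = 100 bp
  843 − 100 = 743 bp
  2526 − 843 = 1683 bp
  2731 − 2526 = 205 bp
  2812 − 2731 = 81 bp
  3068 − 2812 = 256 bp
Sorted largest to smallest: 1683, 743, 256, 205, 100, 81 bp.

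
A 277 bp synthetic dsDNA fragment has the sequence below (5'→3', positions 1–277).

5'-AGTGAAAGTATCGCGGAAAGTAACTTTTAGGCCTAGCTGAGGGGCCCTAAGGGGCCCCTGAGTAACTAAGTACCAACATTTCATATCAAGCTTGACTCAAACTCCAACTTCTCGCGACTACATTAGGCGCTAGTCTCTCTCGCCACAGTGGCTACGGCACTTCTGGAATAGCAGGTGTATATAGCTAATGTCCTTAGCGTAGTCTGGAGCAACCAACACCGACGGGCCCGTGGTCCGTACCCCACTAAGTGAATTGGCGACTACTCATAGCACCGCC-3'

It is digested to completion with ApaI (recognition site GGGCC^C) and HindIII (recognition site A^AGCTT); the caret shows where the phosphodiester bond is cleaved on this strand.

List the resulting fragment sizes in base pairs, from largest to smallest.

140, 49, 46, 32, 10 bp

ApaI sites (GGGCCC) start at positions 42, 52, 224.
ApaI cuts after base 5 of each site (before the last base), so after positions 46, 56, 228.
The HindIII site (AAGCTT) starts at position 88.
HindIII cuts after the first base of each site, so after position 88.
Combined cut positions: 46, 56, 88, 228.
Linear molecule, 4 cuts → 5 fragments:
  1–46 → 46 bp
  47–56 → 10 bp
  57–88 → 32 bp
  89–228 → 140 bp
  229–277 → 49 bp
Sorted largest to smallest: 140, 49, 46, 32, 10 bp.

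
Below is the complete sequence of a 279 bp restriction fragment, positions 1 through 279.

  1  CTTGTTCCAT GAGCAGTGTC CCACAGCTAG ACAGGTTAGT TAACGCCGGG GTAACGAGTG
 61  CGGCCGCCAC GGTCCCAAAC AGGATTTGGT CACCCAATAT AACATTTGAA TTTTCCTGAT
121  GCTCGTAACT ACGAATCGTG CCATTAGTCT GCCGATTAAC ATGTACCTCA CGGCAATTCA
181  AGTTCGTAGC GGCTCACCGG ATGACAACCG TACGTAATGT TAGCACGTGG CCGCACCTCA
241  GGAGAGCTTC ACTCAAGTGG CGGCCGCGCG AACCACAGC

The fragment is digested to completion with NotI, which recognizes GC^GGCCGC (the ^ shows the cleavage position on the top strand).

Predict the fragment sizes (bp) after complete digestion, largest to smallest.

200, 61, 18 bp

NotI sites (GCGGCCGC) start at positions 60, 260.
NotI cuts after base 2 of each site, so after positions 61, 261.
Linear molecule, 2 cuts → 3 fragments:
  1–61 → 61 bp
  62–261 → 200 bp
  262–279 → 18 bp
Sorted largest to smallest: 200, 61, 18 bp.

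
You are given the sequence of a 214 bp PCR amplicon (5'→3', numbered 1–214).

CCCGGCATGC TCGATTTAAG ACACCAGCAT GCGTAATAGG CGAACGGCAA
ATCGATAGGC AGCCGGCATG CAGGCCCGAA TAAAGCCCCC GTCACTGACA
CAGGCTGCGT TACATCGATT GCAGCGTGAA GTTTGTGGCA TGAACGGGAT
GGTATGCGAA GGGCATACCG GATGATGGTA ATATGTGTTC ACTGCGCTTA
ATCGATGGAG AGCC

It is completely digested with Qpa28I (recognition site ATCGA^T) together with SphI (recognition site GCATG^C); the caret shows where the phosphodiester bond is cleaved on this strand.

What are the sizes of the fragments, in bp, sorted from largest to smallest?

87, 48, 24, 22, 15, 9, 9 bp

Qpa28I sites (ATCGAT) start at positions 51, 114, 201.
Qpa28I cuts after base 5 of each site (before the last base), so after positions 55, 118, 205.
SphI sites (GCATGC) start at positions 5, 27, 66.
SphI cuts after base 5 of each site (before the last base), so after positions 9, 31, 70.
Combined cut positions: 9, 31, 55, 70, 118, 205.
Linear molecule, 6 cuts → 7 fragments:
  1–9 → 9 bp
  10–31 → 22 bp
  32–55 → 24 bp
  56–70 → 15 bp
  71–118 → 48 bp
  119–205 → 87 bp
  206–214 → 9 bp
Sorted largest to smallest: 87, 48, 24, 22, 15, 9, 9 bp.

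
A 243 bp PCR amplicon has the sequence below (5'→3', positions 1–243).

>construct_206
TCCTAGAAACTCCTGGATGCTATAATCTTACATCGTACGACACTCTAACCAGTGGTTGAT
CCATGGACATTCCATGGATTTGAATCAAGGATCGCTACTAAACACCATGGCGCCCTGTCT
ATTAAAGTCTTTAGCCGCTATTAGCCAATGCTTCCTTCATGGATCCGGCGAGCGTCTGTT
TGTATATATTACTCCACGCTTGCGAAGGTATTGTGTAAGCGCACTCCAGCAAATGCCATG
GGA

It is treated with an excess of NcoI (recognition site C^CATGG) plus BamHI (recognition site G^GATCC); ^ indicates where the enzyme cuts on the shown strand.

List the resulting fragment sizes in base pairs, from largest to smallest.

75, 61, 56, 33, 11, 7 bp

NcoI sites (CCATGG) start at positions 61, 72, 105, 236.
NcoI cuts after the first base of each site, so after positions 61, 72, 105, 236.
The BamHI site (GGATCC) starts at position 161.
BamHI cuts after the first base of each site, so after position 161.
Combined cut positions: 61, 72, 105, 161, 236.
Linear molecule, 5 cuts → 6 fragments:
  1–61 → 61 bp
  62–72 → 11 bp
  73–105 → 33 bp
  106–161 → 56 bp
  162–236 → 75 bp
  237–243 → 7 bp
Sorted largest to smallest: 75, 61, 56, 33, 11, 7 bp.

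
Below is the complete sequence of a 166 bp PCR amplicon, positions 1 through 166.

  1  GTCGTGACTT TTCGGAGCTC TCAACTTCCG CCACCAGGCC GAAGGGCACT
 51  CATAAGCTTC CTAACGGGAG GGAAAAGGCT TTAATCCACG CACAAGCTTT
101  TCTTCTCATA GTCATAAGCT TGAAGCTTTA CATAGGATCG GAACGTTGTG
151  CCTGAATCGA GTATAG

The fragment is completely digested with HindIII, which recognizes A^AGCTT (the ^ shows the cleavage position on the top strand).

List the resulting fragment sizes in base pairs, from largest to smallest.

54, 43, 40, 22, 7 bp

HindIII sites (AAGCTT) start at positions 54, 94, 116, 123.
HindIII cuts after the first base of each site, so after positions 54, 94, 116, 123.
Linear molecule, 4 cuts → 5 fragments:
  1–54 → 54 bp
  55–94 → 40 bp
  95–116 → 22 bp
  117–123 → 7 bp
  124–166 → 43 bp
Sorted largest to smallest: 54, 43, 40, 22, 7 bp.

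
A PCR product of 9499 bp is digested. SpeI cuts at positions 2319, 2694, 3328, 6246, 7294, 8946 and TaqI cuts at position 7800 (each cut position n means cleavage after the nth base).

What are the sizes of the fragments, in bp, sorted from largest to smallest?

2918, 2319, 1146, 1048, 634, 553, 506, 375 bp

Combined cut positions (sorted): 2319, 2694, 3328, 6246, 7294, 7800, 8946.
Linear molecule, 7 cuts → 8 fragments:
  2319 − 0 = 2319 bp
  2694 − 2319 = 375 bp
  3328 − 2694 = 634 bp
  6246 − 3328 = 2918 bp
  7294 − 6246 = 1048 bp
  7800 − 7294 = 506 bp
  8946 − 7800 = 1146 bp
  9499 − 8946 = 553 bp
Sorted largest to smallest: 2918, 2319, 1146, 1048, 634, 553, 506, 375 bp.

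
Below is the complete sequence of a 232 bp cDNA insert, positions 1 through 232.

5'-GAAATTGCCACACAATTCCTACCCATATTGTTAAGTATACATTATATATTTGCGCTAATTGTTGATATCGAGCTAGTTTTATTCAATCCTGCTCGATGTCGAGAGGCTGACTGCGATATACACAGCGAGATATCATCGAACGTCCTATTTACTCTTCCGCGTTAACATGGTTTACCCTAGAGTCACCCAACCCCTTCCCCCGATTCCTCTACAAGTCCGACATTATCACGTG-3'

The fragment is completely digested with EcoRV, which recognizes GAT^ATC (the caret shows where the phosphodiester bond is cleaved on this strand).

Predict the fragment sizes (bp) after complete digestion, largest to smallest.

EcoRV sites (GATATC) start at positions 64, 129.
EcoRV cuts after base 3 of each site, so after positions 66, 131.
Linear molecule, 2 cuts → 3 fragments:
  1–66 → 66 bp
  67–131 → 65 bp
  132–232 → 101 bp
Sorted largest to smallest: 101, 66, 65 bp.

101, 66, 65 bp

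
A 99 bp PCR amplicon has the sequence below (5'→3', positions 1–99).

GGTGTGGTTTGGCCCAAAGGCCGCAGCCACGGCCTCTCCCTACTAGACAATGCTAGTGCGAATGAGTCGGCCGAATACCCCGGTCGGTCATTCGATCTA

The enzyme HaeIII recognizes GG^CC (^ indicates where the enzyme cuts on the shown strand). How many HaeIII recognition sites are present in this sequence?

4

GGCC occurs starting at positions 11, 19, 31, 69.
HaeIII cuts at 4 sites.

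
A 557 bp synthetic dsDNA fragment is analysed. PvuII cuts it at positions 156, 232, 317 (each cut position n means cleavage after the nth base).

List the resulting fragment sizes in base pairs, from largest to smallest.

240, 156, 85, 76 bp

Linear molecule, 3 cuts → 4 fragments:
  156 − 0 = 156 bp
  232 − 156 = 76 bp
  317 − 232 = 85 bp
  557 − 317 = 240 bp
Sorted largest to smallest: 240, 156, 85, 76 bp.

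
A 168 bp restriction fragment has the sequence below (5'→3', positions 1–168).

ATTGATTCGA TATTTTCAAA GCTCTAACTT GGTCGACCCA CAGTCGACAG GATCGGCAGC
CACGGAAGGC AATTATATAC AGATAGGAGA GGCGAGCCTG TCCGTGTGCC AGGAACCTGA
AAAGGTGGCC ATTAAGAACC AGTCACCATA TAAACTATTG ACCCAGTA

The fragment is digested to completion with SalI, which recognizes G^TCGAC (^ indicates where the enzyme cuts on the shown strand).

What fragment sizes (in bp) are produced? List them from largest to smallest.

SalI sites (GTCGAC) start at positions 32, 43.
SalI cuts after the first base of each site, so after positions 32, 43.
Linear molecule, 2 cuts → 3 fragments:
  1–32 → 32 bp
  33–43 → 11 bp
  44–168 → 125 bp
Sorted largest to smallest: 125, 32, 11 bp.

125, 32, 11 bp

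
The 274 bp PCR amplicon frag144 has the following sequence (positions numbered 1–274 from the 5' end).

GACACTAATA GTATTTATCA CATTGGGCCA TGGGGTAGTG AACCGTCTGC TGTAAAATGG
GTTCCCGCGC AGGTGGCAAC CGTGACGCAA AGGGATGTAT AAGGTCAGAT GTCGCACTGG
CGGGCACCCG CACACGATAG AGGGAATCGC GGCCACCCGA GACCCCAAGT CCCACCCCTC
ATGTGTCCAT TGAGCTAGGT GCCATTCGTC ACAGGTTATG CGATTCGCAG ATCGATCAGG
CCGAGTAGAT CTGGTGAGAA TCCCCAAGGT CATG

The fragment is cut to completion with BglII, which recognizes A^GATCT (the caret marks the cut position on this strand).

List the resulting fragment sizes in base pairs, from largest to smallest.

The BglII site (AGATCT) starts at position 247.
BglII cuts after the first base of each site, so after position 247.
Linear molecule, 1 cut → 2 fragments:
  1–247 → 247 bp
  248–274 → 27 bp
Sorted largest to smallest: 247, 27 bp.

247, 27 bp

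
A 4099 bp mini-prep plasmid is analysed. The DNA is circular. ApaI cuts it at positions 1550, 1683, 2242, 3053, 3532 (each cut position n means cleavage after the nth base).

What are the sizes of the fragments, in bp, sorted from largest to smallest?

Circular molecule, 5 cuts → 5 fragments:
  1683 − 1550 = 133 bp
  2242 − 1683 = 559 bp
  3053 − 2242 = 811 bp
  3532 − 3053 = 479 bp
  wrap: 4099 − 3532 + 1550 = 2117 bp
Sorted largest to smallest: 2117, 811, 559, 479, 133 bp.

2117, 811, 559, 479, 133 bp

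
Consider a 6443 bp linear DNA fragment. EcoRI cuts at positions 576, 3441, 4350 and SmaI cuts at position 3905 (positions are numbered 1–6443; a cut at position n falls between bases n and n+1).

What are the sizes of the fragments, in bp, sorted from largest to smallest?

Combined cut positions (sorted): 576, 3441, 3905, 4350.
Linear molecule, 4 cuts → 5 fragments:
  576 − 0 = 576 bp
  3441 − 576 = 2865 bp
  3905 − 3441 = 464 bp
  4350 − 3905 = 445 bp
  6443 − 4350 = 2093 bp
Sorted largest to smallest: 2865, 2093, 576, 464, 445 bp.

2865, 2093, 576, 464, 445 bp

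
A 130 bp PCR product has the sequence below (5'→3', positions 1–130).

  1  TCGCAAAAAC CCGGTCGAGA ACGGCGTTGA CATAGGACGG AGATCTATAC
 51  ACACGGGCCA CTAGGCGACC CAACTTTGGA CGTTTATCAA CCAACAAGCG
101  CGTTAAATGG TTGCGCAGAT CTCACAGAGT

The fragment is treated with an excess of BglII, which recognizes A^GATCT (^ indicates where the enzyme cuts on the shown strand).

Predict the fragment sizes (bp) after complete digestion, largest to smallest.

BglII sites (AGATCT) start at positions 41, 117.
BglII cuts after the first base of each site, so after positions 41, 117.
Linear molecule, 2 cuts → 3 fragments:
  1–41 → 41 bp
  42–117 → 76 bp
  118–130 → 13 bp
Sorted largest to smallest: 76, 41, 13 bp.

76, 41, 13 bp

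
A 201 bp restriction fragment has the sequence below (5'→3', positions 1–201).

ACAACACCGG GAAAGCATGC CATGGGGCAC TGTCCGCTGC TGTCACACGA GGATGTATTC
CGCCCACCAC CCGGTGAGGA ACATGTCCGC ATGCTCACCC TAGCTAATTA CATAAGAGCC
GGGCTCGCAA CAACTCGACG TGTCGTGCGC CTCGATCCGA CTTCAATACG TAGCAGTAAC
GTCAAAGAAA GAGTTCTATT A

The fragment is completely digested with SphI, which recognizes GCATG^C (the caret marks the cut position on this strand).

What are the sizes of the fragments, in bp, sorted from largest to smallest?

SphI sites (GCATGC) start at positions 15, 89.
SphI cuts after base 5 of each site (before the last base), so after positions 19, 93.
Linear molecule, 2 cuts → 3 fragments:
  1–19 → 19 bp
  20–93 → 74 bp
  94–201 → 108 bp
Sorted largest to smallest: 108, 74, 19 bp.

108, 74, 19 bp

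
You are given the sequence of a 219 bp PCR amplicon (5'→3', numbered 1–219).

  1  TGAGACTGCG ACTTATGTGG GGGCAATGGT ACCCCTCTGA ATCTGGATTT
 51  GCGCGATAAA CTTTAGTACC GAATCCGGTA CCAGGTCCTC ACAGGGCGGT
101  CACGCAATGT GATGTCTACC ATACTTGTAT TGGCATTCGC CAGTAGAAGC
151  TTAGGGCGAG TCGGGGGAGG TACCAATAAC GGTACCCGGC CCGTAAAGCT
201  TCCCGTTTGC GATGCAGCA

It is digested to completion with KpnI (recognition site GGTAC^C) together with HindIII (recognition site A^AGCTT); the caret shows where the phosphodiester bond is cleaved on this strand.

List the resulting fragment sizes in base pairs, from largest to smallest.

66, 49, 32, 26, 23, 12, 11 bp

KpnI sites (GGTACC) start at positions 28, 77, 169, 181.
KpnI cuts after base 5 of each site (before the last base), so after positions 32, 81, 173, 185.
HindIII sites (AAGCTT) start at positions 147, 196.
HindIII cuts after the first base of each site, so after positions 147, 196.
Combined cut positions: 32, 81, 147, 173, 185, 196.
Linear molecule, 6 cuts → 7 fragments:
  1–32 → 32 bp
  33–81 → 49 bp
  82–147 → 66 bp
  148–173 → 26 bp
  174–185 → 12 bp
  186–196 → 11 bp
  197–219 → 23 bp
Sorted largest to smallest: 66, 49, 32, 26, 23, 12, 11 bp.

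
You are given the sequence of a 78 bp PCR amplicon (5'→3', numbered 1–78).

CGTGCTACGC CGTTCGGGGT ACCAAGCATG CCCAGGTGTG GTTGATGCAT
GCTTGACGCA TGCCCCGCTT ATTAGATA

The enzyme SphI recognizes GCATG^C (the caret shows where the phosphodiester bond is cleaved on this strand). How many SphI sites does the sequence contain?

3

GCATGC occurs starting at positions 26, 47, 58.
SphI cuts at 3 sites.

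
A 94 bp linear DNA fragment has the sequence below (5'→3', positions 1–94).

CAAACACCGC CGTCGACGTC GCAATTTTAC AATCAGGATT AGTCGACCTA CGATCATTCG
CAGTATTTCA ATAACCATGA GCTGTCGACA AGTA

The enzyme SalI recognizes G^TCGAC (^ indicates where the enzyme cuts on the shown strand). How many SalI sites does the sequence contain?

GTCGAC occurs starting at positions 12, 42, 84.
SalI cuts at 3 sites.

3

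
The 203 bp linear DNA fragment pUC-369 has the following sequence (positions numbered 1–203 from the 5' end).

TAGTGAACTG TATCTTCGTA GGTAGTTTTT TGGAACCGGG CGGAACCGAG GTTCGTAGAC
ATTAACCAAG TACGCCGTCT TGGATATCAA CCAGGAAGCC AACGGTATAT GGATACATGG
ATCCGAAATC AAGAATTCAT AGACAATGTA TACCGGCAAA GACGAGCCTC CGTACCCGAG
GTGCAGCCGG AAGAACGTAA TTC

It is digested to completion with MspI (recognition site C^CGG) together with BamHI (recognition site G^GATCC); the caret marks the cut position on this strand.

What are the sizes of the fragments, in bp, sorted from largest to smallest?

83, 36, 34, 34, 16 bp

MspI sites (CCGG) start at positions 36, 153, 187.
MspI cuts after the first base of each site, so after positions 36, 153, 187.
The BamHI site (GGATCC) starts at position 119.
BamHI cuts after the first base of each site, so after position 119.
Combined cut positions: 36, 119, 153, 187.
Linear molecule, 4 cuts → 5 fragments:
  1–36 → 36 bp
  37–119 → 83 bp
  120–153 → 34 bp
  154–187 → 34 bp
  188–203 → 16 bp
Sorted largest to smallest: 83, 36, 34, 34, 16 bp.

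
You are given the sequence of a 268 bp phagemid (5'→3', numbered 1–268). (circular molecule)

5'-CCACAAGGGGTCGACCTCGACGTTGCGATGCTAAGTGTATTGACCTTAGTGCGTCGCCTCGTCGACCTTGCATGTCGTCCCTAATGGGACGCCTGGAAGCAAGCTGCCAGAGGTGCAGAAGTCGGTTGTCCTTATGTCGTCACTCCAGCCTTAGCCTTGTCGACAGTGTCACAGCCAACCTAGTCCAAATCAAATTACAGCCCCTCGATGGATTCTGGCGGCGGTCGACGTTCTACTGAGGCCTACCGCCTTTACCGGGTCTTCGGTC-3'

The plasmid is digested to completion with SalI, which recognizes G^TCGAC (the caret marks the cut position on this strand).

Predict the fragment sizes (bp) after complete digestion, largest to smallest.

98, 65, 54, 51 bp

SalI sites (GTCGAC) start at positions 10, 61, 159, 224.
SalI cuts after the first base of each site, so after positions 10, 61, 159, 224.
Circular molecule, 4 cuts → 4 fragments:
  11–61 → 51 bp
  62–159 → 98 bp
  160–224 → 65 bp
  225–268 then 1–10 → 44 + 10 = 54 bp
Sorted largest to smallest: 98, 65, 54, 51 bp.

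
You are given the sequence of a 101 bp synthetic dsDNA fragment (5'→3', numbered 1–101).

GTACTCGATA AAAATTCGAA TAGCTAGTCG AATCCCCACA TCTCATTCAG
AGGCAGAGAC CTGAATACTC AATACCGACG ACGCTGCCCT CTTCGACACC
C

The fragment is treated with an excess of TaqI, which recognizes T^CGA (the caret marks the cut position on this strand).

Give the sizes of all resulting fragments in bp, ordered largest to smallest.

65, 12, 11, 8, 5 bp

TaqI sites (TCGA) start at positions 5, 16, 28, 93.
TaqI cuts after the first base of each site, so after positions 5, 16, 28, 93.
Linear molecule, 4 cuts → 5 fragments:
  1–5 → 5 bp
  6–16 → 11 bp
  17–28 → 12 bp
  29–93 → 65 bp
  94–101 → 8 bp
Sorted largest to smallest: 65, 12, 11, 8, 5 bp.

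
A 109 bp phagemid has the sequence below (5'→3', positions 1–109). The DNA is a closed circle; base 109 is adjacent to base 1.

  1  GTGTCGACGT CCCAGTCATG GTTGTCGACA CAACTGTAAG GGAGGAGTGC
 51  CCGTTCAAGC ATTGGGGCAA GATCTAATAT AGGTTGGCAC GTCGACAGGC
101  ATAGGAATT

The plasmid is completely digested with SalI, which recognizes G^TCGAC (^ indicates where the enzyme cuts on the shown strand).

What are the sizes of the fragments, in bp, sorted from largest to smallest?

SalI sites (GTCGAC) start at positions 3, 24, 91.
SalI cuts after the first base of each site, so after positions 3, 24, 91.
Circular molecule, 3 cuts → 3 fragments:
  4–24 → 21 bp
  25–91 → 67 bp
  92–109 then 1–3 → 18 + 3 = 21 bp
Sorted largest to smallest: 67, 21, 21 bp.

67, 21, 21 bp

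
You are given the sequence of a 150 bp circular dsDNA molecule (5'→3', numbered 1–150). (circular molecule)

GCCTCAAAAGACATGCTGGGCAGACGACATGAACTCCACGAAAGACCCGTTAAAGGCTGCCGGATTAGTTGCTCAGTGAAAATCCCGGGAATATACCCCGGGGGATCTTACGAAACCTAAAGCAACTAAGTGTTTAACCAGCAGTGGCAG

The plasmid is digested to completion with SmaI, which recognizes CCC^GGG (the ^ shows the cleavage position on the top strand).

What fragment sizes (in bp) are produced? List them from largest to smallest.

137, 13 bp

SmaI sites (CCCGGG) start at positions 84, 97.
SmaI cuts after base 3 of each site, so after positions 86, 99.
Circular molecule, 2 cuts → 2 fragments:
  87–99 → 13 bp
  100–150 then 1–86 → 51 + 86 = 137 bp
Sorted largest to smallest: 137, 13 bp.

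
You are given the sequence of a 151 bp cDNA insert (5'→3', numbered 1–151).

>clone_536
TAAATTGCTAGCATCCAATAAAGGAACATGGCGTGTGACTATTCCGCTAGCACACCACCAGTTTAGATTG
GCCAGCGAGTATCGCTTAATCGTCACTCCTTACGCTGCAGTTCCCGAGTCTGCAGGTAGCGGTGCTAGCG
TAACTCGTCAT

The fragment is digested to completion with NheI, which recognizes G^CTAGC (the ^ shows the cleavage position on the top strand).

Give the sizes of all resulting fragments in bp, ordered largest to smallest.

88, 39, 17, 7 bp

NheI sites (GCTAGC) start at positions 7, 46, 134.
NheI cuts after the first base of each site, so after positions 7, 46, 134.
Linear molecule, 3 cuts → 4 fragments:
  1–7 → 7 bp
  8–46 → 39 bp
  47–134 → 88 bp
  135–151 → 17 bp
Sorted largest to smallest: 88, 39, 17, 7 bp.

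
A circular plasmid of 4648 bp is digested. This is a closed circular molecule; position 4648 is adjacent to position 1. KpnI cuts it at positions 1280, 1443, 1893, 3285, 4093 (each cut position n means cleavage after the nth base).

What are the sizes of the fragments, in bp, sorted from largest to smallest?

1835, 1392, 808, 450, 163 bp

Circular molecule, 5 cuts → 5 fragments:
  1443 − 1280 = 163 bp
  1893 − 1443 = 450 bp
  3285 − 1893 = 1392 bp
  4093 − 3285 = 808 bp
  wrap: 4648 − 4093 + 1280 = 1835 bp
Sorted largest to smallest: 1835, 1392, 808, 450, 163 bp.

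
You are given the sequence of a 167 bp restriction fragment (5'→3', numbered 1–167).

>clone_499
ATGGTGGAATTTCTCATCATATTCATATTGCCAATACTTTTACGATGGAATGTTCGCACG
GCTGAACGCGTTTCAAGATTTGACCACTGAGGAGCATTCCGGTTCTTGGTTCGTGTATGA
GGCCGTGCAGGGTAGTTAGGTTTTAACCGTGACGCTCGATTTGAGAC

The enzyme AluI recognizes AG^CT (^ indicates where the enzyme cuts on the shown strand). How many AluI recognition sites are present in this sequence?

No occurrence of AGCT is present in the sequence.
AluI does not cut: 0 sites.

0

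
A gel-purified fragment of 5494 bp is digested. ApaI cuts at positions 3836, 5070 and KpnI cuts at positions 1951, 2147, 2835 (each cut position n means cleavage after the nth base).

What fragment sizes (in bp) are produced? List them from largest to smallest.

1951, 1234, 1001, 688, 424, 196 bp

Combined cut positions (sorted): 1951, 2147, 2835, 3836, 5070.
Linear molecule, 5 cuts → 6 fragments:
  1951 − 0 = 1951 bp
  2147 − 1951 = 196 bp
  2835 − 2147 = 688 bp
  3836 − 2835 = 1001 bp
  5070 − 3836 = 1234 bp
  5494 − 5070 = 424 bp
Sorted largest to smallest: 1951, 1234, 1001, 688, 424, 196 bp.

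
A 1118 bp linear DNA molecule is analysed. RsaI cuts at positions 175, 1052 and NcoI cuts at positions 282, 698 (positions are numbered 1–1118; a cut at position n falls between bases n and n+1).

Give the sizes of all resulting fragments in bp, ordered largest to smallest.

Combined cut positions (sorted): 175, 282, 698, 1052.
Linear molecule, 4 cuts → 5 fragments:
  175 − 0 = 175 bp
  282 − 175 = 107 bp
  698 − 282 = 416 bp
  1052 − 698 = 354 bp
  1118 − 1052 = 66 bp
Sorted largest to smallest: 416, 354, 175, 107, 66 bp.

416, 354, 175, 107, 66 bp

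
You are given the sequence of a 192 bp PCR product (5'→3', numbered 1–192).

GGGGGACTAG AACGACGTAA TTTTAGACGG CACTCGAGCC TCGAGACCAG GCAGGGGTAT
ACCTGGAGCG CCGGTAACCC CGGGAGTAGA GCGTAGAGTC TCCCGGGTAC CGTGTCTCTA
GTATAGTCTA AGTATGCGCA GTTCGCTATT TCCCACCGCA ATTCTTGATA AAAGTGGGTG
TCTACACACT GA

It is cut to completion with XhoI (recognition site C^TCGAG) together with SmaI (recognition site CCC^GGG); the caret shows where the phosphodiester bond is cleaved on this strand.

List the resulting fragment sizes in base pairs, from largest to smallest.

XhoI sites (CTCGAG) start at positions 33, 40.
XhoI cuts after the first base of each site, so after positions 33, 40.
SmaI sites (CCCGGG) start at positions 79, 102.
SmaI cuts after base 3 of each site, so after positions 81, 104.
Combined cut positions: 33, 40, 81, 104.
Linear molecule, 4 cuts → 5 fragments:
  1–33 → 33 bp
  34–40 → 7 bp
  41–81 → 41 bp
  82–104 → 23 bp
  105–192 → 88 bp
Sorted largest to smallest: 88, 41, 33, 23, 7 bp.

88, 41, 33, 23, 7 bp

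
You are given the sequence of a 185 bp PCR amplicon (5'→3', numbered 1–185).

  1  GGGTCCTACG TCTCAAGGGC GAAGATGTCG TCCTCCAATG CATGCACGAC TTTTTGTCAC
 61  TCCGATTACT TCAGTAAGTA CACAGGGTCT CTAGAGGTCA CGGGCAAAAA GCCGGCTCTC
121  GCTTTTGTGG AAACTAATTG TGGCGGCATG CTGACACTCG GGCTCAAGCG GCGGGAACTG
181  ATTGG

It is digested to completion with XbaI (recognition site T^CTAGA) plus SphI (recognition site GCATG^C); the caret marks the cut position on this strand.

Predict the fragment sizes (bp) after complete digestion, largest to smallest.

The XbaI site (TCTAGA) starts at position 90.
XbaI cuts after the first base of each site, so after position 90.
SphI sites (GCATGC) start at positions 40, 146.
SphI cuts after base 5 of each site (before the last base), so after positions 44, 150.
Combined cut positions: 44, 90, 150.
Linear molecule, 3 cuts → 4 fragments:
  1–44 → 44 bp
  45–90 → 46 bp
  91–150 → 60 bp
  151–185 → 35 bp
Sorted largest to smallest: 60, 46, 44, 35 bp.

60, 46, 44, 35 bp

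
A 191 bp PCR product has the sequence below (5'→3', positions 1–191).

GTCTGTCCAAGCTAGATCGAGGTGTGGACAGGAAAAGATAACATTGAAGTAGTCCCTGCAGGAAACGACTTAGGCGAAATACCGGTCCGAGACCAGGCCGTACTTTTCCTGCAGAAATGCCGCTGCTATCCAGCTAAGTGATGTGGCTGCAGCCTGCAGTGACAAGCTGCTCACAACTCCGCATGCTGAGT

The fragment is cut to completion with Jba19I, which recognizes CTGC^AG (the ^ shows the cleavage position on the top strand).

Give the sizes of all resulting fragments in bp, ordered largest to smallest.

Jba19I sites (CTGCAG) start at positions 56, 109, 147, 154.
Jba19I cuts after base 4 of each site, so after positions 59, 112, 150, 157.
Linear molecule, 4 cuts → 5 fragments:
  1–59 → 59 bp
  60–112 → 53 bp
  113–150 → 38 bp
  151–157 → 7 bp
  158–191 → 34 bp
Sorted largest to smallest: 59, 53, 38, 34, 7 bp.

59, 53, 38, 34, 7 bp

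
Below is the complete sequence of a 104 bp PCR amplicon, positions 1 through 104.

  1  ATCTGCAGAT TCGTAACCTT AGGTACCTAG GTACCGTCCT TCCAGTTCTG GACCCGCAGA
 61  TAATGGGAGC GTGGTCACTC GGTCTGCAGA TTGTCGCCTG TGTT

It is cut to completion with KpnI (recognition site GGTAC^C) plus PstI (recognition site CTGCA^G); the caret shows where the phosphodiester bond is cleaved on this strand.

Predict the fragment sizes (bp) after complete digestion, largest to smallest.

KpnI sites (GGTACC) start at positions 22, 30.
KpnI cuts after base 5 of each site (before the last base), so after positions 26, 34.
PstI sites (CTGCAG) start at positions 3, 84.
PstI cuts after base 5 of each site (before the last base), so after positions 7, 88.
Combined cut positions: 7, 26, 34, 88.
Linear molecule, 4 cuts → 5 fragments:
  1–7 → 7 bp
  8–26 → 19 bp
  27–34 → 8 bp
  35–88 → 54 bp
  89–104 → 16 bp
Sorted largest to smallest: 54, 19, 16, 8, 7 bp.

54, 19, 16, 8, 7 bp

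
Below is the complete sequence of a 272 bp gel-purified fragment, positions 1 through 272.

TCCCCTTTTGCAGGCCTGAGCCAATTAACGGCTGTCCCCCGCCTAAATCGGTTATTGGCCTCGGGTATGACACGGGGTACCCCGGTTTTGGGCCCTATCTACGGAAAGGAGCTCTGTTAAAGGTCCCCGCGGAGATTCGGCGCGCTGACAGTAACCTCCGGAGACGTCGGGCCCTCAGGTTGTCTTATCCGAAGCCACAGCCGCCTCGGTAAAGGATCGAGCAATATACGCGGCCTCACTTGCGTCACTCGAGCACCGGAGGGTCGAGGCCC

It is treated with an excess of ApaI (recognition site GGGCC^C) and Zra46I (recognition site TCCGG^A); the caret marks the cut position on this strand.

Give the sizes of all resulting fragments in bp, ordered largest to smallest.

ApaI sites (GGGCCC) start at positions 90, 169.
ApaI cuts after base 5 of each site (before the last base), so after positions 94, 173.
The Zra46I site (TCCGGA) starts at position 157.
Zra46I cuts after base 5 of each site (before the last base), so after position 161.
Combined cut positions: 94, 161, 173.
Linear molecule, 3 cuts → 4 fragments:
  1–94 → 94 bp
  95–161 → 67 bp
  162–173 → 12 bp
  174–272 → 99 bp
Sorted largest to smallest: 99, 94, 67, 12 bp.

99, 94, 67, 12 bp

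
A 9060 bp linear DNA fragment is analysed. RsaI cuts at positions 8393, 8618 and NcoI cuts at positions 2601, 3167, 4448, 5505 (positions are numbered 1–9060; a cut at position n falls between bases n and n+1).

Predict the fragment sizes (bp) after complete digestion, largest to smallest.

Combined cut positions (sorted): 2601, 3167, 4448, 5505, 8393, 8618.
Linear molecule, 6 cuts → 7 fragments:
  2601 − 0 = 2601 bp
  3167 − 2601 = 566 bp
  4448 − 3167 = 1281 bp
  5505 − 4448 = 1057 bp
  8393 − 5505 = 2888 bp
  8618 − 8393 = 225 bp
  9060 − 8618 = 442 bp
Sorted largest to smallest: 2888, 2601, 1281, 1057, 566, 442, 225 bp.

2888, 2601, 1281, 1057, 566, 442, 225 bp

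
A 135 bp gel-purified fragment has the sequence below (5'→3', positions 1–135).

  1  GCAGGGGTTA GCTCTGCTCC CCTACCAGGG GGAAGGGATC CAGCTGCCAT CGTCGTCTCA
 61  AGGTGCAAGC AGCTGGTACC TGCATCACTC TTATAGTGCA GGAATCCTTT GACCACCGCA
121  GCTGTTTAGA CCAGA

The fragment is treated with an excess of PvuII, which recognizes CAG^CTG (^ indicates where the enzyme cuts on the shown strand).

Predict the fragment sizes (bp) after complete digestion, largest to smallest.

PvuII sites (CAGCTG) start at positions 41, 70, 119.
PvuII cuts after base 3 of each site, so after positions 43, 72, 121.
Linear molecule, 3 cuts → 4 fragments:
  1–43 → 43 bp
  44–72 → 29 bp
  73–121 → 49 bp
  122–135 → 14 bp
Sorted largest to smallest: 49, 43, 29, 14 bp.

49, 43, 29, 14 bp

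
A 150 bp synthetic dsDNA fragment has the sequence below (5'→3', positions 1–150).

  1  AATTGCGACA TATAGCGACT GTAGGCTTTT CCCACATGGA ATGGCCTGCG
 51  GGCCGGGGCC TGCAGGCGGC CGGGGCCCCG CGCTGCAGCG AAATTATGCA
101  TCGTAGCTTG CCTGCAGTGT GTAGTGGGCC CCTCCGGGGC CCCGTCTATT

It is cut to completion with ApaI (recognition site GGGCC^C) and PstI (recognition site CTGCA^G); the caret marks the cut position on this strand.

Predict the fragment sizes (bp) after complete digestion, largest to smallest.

64, 29, 14, 13, 11, 10, 9 bp

ApaI sites (GGGCCC) start at positions 73, 126, 137.
ApaI cuts after base 5 of each site (before the last base), so after positions 77, 130, 141.
PstI sites (CTGCAG) start at positions 60, 83, 112.
PstI cuts after base 5 of each site (before the last base), so after positions 64, 87, 116.
Combined cut positions: 64, 77, 87, 116, 130, 141.
Linear molecule, 6 cuts → 7 fragments:
  1–64 → 64 bp
  65–77 → 13 bp
  78–87 → 10 bp
  88–116 → 29 bp
  117–130 → 14 bp
  131–141 → 11 bp
  142–150 → 9 bp
Sorted largest to smallest: 64, 29, 14, 13, 11, 10, 9 bp.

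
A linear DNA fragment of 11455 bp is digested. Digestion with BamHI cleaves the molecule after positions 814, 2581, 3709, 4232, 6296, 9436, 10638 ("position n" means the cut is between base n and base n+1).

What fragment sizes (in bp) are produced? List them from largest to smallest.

Linear molecule, 7 cuts → 8 fragments:
  814 − 0 = 814 bp
  2581 − 814 = 1767 bp
  3709 − 2581 = 1128 bp
  4232 − 3709 = 523 bp
  6296 − 4232 = 2064 bp
  9436 − 6296 = 3140 bp
  10638 − 9436 = 1202 bp
  11455 − 10638 = 817 bp
Sorted largest to smallest: 3140, 2064, 1767, 1202, 1128, 817, 814, 523 bp.

3140, 2064, 1767, 1202, 1128, 817, 814, 523 bp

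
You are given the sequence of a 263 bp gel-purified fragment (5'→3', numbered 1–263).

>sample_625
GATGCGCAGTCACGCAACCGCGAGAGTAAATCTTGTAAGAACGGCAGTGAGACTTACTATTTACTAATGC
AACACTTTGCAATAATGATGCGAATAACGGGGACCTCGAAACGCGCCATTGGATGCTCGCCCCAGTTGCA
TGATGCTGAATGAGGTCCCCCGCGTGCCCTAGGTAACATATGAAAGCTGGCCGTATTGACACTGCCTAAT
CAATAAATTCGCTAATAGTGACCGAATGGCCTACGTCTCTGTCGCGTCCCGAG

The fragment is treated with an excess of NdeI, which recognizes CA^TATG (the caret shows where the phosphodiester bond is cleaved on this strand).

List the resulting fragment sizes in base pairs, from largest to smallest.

The NdeI site (CATATG) starts at position 177.
NdeI cuts after base 2 of each site, so after position 178.
Linear molecule, 1 cut → 2 fragments:
  1–178 → 178 bp
  179–263 → 85 bp
Sorted largest to smallest: 178, 85 bp.

178, 85 bp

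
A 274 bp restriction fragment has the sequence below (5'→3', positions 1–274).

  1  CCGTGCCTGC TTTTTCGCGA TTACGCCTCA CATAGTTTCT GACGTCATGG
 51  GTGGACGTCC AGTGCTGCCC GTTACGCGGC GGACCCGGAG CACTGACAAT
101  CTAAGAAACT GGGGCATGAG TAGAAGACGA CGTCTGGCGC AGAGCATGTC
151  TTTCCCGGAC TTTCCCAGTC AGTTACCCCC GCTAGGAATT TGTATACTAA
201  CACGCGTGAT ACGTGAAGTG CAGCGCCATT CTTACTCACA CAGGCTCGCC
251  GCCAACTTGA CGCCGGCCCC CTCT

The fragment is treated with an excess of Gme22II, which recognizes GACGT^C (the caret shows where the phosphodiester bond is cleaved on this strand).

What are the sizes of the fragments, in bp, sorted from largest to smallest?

141, 75, 45, 13 bp

Gme22II sites (GACGTC) start at positions 41, 54, 129.
Gme22II cuts after base 5 of each site (before the last base), so after positions 45, 58, 133.
Linear molecule, 3 cuts → 4 fragments:
  1–45 → 45 bp
  46–58 → 13 bp
  59–133 → 75 bp
  134–274 → 141 bp
Sorted largest to smallest: 141, 75, 45, 13 bp.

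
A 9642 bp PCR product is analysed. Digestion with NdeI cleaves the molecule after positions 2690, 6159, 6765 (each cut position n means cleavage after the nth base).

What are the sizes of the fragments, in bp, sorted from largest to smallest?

Linear molecule, 3 cuts → 4 fragments:
  2690 − 0 = 2690 bp
  6159 − 2690 = 3469 bp
  6765 − 6159 = 606 bp
  9642 − 6765 = 2877 bp
Sorted largest to smallest: 3469, 2877, 2690, 606 bp.

3469, 2877, 2690, 606 bp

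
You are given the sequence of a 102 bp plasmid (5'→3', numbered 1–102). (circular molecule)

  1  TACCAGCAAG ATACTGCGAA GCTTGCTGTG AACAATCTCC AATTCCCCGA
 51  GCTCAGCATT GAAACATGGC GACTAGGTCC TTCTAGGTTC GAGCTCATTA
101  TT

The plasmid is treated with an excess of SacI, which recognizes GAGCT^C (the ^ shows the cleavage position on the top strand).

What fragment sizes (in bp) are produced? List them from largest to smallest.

60, 42 bp

SacI sites (GAGCTC) start at positions 49, 91.
SacI cuts after base 5 of each site (before the last base), so after positions 53, 95.
Circular molecule, 2 cuts → 2 fragments:
  54–95 → 42 bp
  96–102 then 1–53 → 7 + 53 = 60 bp
Sorted largest to smallest: 60, 42 bp.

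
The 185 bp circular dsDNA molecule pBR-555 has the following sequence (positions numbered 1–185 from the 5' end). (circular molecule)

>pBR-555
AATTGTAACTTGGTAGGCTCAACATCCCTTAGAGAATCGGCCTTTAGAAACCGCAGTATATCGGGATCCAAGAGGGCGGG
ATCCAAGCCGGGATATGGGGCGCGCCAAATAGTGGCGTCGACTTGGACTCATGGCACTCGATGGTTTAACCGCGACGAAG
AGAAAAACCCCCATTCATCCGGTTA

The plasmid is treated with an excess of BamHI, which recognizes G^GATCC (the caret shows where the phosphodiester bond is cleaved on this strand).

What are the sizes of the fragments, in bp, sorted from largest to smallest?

170, 15 bp

BamHI sites (GGATCC) start at positions 64, 79.
BamHI cuts after the first base of each site, so after positions 64, 79.
Circular molecule, 2 cuts → 2 fragments:
  65–79 → 15 bp
  80–185 then 1–64 → 106 + 64 = 170 bp
Sorted largest to smallest: 170, 15 bp.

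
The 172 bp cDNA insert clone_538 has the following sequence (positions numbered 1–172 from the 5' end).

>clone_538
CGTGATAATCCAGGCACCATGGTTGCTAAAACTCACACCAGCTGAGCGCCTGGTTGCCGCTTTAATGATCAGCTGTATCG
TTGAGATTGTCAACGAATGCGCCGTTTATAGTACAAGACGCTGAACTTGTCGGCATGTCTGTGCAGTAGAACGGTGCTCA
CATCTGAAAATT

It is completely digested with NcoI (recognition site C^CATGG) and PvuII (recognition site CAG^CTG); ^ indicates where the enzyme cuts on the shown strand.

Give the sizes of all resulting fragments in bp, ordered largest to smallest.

The NcoI site (CCATGG) starts at position 17.
NcoI cuts after the first base of each site, so after position 17.
PvuII sites (CAGCTG) start at positions 39, 70.
PvuII cuts after base 3 of each site, so after positions 41, 72.
Combined cut positions: 17, 41, 72.
Linear molecule, 3 cuts → 4 fragments:
  1–17 → 17 bp
  18–41 → 24 bp
  42–72 → 31 bp
  73–172 → 100 bp
Sorted largest to smallest: 100, 31, 24, 17 bp.

100, 31, 24, 17 bp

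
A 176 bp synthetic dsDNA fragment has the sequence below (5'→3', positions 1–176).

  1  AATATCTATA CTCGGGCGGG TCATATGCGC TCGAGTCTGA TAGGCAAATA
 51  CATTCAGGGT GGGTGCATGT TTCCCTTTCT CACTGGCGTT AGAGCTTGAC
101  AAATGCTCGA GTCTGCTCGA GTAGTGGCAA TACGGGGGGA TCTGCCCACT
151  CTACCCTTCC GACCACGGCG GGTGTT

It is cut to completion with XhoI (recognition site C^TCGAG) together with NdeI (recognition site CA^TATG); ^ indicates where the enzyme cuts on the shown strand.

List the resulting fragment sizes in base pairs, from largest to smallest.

XhoI sites (CTCGAG) start at positions 30, 106, 116.
XhoI cuts after the first base of each site, so after positions 30, 106, 116.
The NdeI site (CATATG) starts at position 22.
NdeI cuts after base 2 of each site, so after position 23.
Combined cut positions: 23, 30, 106, 116.
Linear molecule, 4 cuts → 5 fragments:
  1–23 → 23 bp
  24–30 → 7 bp
  31–106 → 76 bp
  107–116 → 10 bp
  117–176 → 60 bp
Sorted largest to smallest: 76, 60, 23, 10, 7 bp.

76, 60, 23, 10, 7 bp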